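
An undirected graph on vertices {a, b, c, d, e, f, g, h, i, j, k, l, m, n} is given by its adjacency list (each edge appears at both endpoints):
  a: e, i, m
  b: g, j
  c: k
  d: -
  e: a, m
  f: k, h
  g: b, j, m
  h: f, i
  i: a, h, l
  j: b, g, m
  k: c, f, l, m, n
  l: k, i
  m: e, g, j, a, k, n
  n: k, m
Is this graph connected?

No

Component: {d}
Component: {a, b, c, e, f, g, h, i, j, k, l, m, n}
There are 2 separate components, so the graph is not connected.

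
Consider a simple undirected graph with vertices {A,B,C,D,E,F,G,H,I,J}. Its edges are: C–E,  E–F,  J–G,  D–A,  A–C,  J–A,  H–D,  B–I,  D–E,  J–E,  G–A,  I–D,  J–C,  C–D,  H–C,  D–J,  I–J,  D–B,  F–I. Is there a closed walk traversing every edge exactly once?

Degrees: A:4, B:2, C:5, D:7, E:4, F:2, G:2, H:2, I:4, J:6
Vertices with odd degree: C, D. An Eulerian circuit requires all degrees even.

No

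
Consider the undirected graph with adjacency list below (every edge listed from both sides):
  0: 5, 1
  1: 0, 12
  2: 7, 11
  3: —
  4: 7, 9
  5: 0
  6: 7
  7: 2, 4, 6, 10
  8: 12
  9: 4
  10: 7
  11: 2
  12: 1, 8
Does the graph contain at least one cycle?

|V| = 13, |E| = 10, number of components = 3.
Since 10 = 13 - 3, the graph is a forest and contains no cycle.

No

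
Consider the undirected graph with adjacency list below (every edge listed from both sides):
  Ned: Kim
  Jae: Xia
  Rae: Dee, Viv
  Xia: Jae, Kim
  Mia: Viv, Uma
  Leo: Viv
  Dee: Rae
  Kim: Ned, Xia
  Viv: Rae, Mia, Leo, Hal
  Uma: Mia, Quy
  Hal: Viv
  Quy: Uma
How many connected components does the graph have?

Component: {Ned, Jae, Xia, Kim}
Component: {Rae, Mia, Leo, Dee, Viv, Uma, Hal, Quy}

2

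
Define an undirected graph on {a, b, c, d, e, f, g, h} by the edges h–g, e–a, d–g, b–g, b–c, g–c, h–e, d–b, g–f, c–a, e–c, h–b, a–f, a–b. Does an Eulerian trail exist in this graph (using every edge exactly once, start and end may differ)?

Degrees: a:4, b:5, c:4, d:2, e:3, f:2, g:5, h:3
Odd-degree vertices: b, e, g, h (4 total).
An Eulerian trail requires 0 or 2 odd-degree vertices; here there are 4.

No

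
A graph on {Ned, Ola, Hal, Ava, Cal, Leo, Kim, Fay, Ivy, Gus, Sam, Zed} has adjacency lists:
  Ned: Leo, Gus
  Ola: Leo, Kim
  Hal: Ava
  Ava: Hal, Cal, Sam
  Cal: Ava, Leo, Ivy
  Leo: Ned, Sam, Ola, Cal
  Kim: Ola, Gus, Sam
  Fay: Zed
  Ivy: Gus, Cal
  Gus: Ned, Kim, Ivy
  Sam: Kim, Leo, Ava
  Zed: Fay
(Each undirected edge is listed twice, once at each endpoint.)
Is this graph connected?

No

Component: {Fay, Zed}
Component: {Ned, Ola, Hal, Ava, Cal, Leo, Kim, Ivy, Gus, Sam}
There are 2 separate components, so the graph is not connected.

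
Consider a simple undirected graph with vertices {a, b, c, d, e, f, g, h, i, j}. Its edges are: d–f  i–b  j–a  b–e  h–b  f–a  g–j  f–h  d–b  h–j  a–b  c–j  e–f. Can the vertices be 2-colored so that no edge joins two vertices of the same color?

Color {b, f, j} black and {a, c, d, e, g, h, i} white. No edge joins two same-colored vertices, so the graph is bipartite.

Yes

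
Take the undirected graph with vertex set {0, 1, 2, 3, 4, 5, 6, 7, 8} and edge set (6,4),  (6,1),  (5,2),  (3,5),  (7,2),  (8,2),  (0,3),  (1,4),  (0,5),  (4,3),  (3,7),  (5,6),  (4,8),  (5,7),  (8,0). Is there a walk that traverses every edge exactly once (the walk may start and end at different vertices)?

No

Degrees: 0:3, 1:2, 2:3, 3:4, 4:4, 5:5, 6:3, 7:3, 8:3
Odd-degree vertices: 0, 2, 5, 6, 7, 8 (6 total).
With 6 odd-degree vertices (more than two), no single trail can use every edge.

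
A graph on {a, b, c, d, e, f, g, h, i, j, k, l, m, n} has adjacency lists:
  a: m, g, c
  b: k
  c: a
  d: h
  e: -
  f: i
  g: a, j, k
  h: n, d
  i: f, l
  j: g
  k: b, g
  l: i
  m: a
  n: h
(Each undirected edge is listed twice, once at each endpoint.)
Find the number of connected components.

4

Component: {e}
Component: {d, h, n}
Component: {f, i, l}
Component: {a, b, c, g, j, k, m}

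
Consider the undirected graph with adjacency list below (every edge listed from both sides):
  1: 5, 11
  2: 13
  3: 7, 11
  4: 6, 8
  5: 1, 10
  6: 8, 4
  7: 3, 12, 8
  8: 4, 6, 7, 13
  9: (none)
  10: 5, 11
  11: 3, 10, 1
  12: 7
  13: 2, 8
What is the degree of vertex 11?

Neighbors of 11: 1, 3, 10.

3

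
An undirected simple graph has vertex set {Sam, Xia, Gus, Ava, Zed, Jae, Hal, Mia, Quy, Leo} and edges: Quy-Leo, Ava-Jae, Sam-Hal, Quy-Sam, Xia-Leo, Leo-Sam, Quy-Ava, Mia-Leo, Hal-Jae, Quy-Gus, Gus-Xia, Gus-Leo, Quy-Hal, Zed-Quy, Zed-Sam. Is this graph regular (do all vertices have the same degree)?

Degrees: Sam:4, Xia:2, Gus:3, Ava:2, Zed:2, Jae:2, Hal:3, Mia:1, Quy:6, Leo:5
Vertex Mia has degree 1 while Quy has degree 6, so the graph is not regular.

No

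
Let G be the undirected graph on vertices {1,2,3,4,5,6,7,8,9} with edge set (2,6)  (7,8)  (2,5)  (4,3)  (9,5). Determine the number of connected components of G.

4

Component: {1}
Component: {3, 4}
Component: {7, 8}
Component: {2, 5, 6, 9}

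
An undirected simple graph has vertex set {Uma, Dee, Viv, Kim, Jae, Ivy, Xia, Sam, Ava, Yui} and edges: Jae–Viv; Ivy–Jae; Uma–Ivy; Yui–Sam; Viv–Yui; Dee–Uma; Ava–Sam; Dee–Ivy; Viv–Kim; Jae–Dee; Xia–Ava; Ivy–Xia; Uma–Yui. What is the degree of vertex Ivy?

4

Neighbors of Ivy: Uma, Dee, Jae, Xia.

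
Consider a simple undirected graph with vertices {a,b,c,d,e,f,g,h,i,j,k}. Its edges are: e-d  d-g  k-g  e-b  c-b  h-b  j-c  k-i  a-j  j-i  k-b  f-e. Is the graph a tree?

No

|V| = 11, |E| = 12.
A tree on 11 vertices has exactly 10 edges; this graph has 12, so it contains a cycle and is not a tree.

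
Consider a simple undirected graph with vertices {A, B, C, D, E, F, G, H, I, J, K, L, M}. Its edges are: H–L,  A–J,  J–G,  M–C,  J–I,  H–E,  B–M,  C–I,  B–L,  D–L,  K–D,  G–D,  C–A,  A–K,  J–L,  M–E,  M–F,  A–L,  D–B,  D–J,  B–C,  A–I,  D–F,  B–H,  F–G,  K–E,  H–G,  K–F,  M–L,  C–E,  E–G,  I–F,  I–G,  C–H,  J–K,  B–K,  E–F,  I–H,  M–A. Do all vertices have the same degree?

Degrees: A:6, B:6, C:6, D:6, E:6, F:6, G:6, H:6, I:6, J:6, K:6, L:6, M:6
All degrees equal 6; the graph is regular.

Yes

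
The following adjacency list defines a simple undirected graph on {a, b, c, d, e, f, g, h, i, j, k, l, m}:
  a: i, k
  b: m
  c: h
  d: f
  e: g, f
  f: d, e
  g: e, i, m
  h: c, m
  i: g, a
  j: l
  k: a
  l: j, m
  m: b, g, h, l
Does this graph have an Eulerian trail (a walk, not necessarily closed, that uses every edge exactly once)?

No

Degrees: a:2, b:1, c:1, d:1, e:2, f:2, g:3, h:2, i:2, j:1, k:1, l:2, m:4
Odd-degree vertices: b, c, d, g, j, k (6 total).
With 6 odd-degree vertices (more than two), no single trail can use every edge.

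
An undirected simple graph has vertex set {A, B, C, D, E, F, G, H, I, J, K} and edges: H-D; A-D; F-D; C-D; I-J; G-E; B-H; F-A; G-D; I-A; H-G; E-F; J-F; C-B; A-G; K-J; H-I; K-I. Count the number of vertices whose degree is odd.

Degrees: A:4, B:2, C:2, D:5, E:2, F:4, G:4, H:4, I:4, J:3, K:2
Odd-degree vertices: D, J.

2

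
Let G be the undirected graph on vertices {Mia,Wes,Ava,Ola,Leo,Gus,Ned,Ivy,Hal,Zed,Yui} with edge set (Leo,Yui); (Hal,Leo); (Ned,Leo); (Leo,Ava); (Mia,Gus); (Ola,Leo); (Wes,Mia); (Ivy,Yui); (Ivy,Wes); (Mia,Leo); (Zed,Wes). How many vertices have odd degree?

Degrees: Mia:3, Wes:3, Ava:1, Ola:1, Leo:6, Gus:1, Ned:1, Ivy:2, Hal:1, Zed:1, Yui:2
Odd-degree vertices: Mia, Wes, Ava, Ola, Gus, Ned, Hal, Zed.

8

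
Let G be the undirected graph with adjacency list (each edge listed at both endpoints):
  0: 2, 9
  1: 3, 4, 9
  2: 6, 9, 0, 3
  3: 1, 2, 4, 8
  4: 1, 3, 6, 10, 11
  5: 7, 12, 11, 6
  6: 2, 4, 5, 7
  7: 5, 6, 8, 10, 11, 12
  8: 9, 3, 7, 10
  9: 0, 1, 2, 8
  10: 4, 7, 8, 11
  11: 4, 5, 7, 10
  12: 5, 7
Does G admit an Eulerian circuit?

No

Degrees: 0:2, 1:3, 2:4, 3:4, 4:5, 5:4, 6:4, 7:6, 8:4, 9:4, 10:4, 11:4, 12:2
Vertices with odd degree: 1, 4. An Eulerian circuit requires all degrees even.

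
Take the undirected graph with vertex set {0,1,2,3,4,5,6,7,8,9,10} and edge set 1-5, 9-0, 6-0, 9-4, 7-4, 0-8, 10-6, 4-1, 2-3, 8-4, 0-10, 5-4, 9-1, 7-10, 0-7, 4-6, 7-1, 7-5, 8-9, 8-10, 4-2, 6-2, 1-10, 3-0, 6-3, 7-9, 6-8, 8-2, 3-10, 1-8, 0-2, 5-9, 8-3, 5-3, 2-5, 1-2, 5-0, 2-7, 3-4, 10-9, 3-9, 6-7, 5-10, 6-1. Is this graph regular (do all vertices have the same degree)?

Yes

Degrees: 0:8, 1:8, 2:8, 3:8, 4:8, 5:8, 6:8, 7:8, 8:8, 9:8, 10:8
All degrees equal 8; the graph is regular.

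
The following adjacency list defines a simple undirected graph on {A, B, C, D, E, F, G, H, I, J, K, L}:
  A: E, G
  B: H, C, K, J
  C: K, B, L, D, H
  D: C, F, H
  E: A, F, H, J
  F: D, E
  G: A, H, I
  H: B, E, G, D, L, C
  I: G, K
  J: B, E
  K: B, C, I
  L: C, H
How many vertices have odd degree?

Degrees: A:2, B:4, C:5, D:3, E:4, F:2, G:3, H:6, I:2, J:2, K:3, L:2
Odd-degree vertices: C, D, G, K.

4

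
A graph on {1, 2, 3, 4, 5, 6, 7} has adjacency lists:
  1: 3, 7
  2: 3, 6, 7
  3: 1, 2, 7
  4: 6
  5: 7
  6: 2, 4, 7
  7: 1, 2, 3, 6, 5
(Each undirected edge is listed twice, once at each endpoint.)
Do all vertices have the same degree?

No

Degrees: 1:2, 2:3, 3:3, 4:1, 5:1, 6:3, 7:5
Vertex 4 has degree 1 while 7 has degree 5, so the graph is not regular.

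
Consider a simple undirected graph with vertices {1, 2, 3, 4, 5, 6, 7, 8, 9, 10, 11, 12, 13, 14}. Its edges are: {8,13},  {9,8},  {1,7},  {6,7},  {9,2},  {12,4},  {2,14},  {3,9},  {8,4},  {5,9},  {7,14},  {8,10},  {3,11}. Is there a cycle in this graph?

No

|V| = 14, |E| = 13, number of components = 1.
Since 13 = 14 - 1, the graph is a forest and contains no cycle.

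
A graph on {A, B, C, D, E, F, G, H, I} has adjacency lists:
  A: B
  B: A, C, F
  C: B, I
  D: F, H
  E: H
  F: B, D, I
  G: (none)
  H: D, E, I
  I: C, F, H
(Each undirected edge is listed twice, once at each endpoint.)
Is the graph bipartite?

A valid 2-coloring puts {B, D, E, G, I} on one side and {A, C, F, H} on the other; every edge crosses between the two sides.

Yes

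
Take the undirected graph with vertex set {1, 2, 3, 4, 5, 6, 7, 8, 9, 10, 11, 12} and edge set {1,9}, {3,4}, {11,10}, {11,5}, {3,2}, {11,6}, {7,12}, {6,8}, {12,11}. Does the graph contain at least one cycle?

No

The graph has 12 vertices, 9 edges, and 3 connected components.
A forest on 12 vertices with 3 components has exactly 9 edges, which matches — so no cycle.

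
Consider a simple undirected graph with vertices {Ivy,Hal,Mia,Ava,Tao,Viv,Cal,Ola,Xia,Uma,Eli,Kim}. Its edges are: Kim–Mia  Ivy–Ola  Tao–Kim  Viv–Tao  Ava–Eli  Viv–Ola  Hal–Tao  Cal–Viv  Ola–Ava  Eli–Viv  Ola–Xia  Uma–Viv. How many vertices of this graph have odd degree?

8

Degrees: Ivy:1, Hal:1, Mia:1, Ava:2, Tao:3, Viv:5, Cal:1, Ola:4, Xia:1, Uma:1, Eli:2, Kim:2
Odd-degree vertices: Ivy, Hal, Mia, Tao, Viv, Cal, Xia, Uma.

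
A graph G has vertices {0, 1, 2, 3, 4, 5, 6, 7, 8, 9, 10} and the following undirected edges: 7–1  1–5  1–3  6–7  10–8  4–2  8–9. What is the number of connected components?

4

Component: {0}
Component: {2, 4}
Component: {8, 9, 10}
Component: {1, 3, 5, 6, 7}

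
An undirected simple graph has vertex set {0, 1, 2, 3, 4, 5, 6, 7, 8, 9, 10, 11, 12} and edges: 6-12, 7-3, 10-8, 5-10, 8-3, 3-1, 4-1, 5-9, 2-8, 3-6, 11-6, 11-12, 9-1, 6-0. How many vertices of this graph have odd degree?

Degrees: 0:1, 1:3, 2:1, 3:4, 4:1, 5:2, 6:4, 7:1, 8:3, 9:2, 10:2, 11:2, 12:2
Odd-degree vertices: 0, 1, 2, 4, 7, 8.

6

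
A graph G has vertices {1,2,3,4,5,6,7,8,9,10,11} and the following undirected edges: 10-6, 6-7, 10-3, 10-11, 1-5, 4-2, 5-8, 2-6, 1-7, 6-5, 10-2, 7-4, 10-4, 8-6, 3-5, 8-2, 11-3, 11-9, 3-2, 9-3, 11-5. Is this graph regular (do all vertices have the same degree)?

No

Degrees: 1:2, 2:5, 3:5, 4:3, 5:5, 6:5, 7:3, 8:3, 9:2, 10:5, 11:4
Vertex 1 has degree 2 while 2 has degree 5, so the graph is not regular.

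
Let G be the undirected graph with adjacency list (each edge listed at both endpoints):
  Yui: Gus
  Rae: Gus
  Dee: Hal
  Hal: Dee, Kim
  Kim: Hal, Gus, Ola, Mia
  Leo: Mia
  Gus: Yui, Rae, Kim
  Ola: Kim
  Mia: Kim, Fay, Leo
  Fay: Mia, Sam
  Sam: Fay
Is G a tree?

Yes

|V| = 11, |E| = 10.
It is connected with exactly 10 edges, hence acyclic — it is a tree.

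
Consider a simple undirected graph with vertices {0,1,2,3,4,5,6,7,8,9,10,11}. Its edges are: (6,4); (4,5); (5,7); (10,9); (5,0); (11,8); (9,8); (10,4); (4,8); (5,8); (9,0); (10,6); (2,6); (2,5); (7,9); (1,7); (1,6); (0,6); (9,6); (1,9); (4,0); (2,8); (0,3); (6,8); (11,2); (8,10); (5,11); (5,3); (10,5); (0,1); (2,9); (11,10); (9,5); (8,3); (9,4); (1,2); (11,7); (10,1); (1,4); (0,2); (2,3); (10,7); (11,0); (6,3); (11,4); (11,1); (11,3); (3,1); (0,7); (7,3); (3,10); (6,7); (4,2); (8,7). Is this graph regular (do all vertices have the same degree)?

Degrees: 0:9, 1:9, 2:9, 3:9, 4:9, 5:9, 6:9, 7:9, 8:9, 9:9, 10:9, 11:9
All degrees equal 9; the graph is regular.

Yes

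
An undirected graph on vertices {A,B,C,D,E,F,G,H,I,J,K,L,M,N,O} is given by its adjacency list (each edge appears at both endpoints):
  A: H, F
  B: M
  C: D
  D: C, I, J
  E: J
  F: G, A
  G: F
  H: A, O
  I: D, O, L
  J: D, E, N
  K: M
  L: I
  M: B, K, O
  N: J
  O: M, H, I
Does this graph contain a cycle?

No

The graph has 15 vertices, 14 edges, and 1 connected component.
A forest on 15 vertices with 1 component has exactly 14 edges, which matches — so no cycle.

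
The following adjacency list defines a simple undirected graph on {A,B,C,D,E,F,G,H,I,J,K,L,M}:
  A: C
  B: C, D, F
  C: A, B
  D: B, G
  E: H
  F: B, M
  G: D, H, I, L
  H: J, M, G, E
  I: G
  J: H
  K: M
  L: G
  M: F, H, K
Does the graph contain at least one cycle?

Yes

|V| = 13, |E| = 13, number of components = 1.
One cycle is B-D-G-H-M-F-B.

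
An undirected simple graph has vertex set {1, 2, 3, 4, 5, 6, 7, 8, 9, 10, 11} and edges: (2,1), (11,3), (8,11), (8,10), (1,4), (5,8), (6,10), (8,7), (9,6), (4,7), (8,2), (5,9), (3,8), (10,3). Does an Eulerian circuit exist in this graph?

No

Degrees: 1:2, 2:2, 3:3, 4:2, 5:2, 6:2, 7:2, 8:6, 9:2, 10:3, 11:2
3, 10 have odd degree; an Eulerian circuit needs every degree to be even, so none exists.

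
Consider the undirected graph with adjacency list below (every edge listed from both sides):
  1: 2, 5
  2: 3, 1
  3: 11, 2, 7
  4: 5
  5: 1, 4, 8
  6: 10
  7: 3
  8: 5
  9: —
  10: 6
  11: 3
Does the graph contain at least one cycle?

The graph has 11 vertices, 8 edges, and 3 connected components.
A forest on 11 vertices with 3 components has exactly 8 edges, which matches — so no cycle.

No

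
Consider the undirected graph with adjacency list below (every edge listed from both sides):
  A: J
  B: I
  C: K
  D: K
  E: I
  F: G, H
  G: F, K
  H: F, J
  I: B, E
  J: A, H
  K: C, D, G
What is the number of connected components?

Component: {B, E, I}
Component: {A, C, D, F, G, H, J, K}

2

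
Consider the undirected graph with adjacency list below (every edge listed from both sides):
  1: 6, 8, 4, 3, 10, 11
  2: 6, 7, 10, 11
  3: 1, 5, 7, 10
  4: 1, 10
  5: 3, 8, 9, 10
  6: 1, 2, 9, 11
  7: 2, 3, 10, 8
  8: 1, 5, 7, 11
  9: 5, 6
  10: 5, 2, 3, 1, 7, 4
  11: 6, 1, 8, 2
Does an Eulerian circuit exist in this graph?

Degrees: 1:6, 2:4, 3:4, 4:2, 5:4, 6:4, 7:4, 8:4, 9:2, 10:6, 11:4
All degrees are even and the non-isolated vertices are connected — an Eulerian circuit exists.

Yes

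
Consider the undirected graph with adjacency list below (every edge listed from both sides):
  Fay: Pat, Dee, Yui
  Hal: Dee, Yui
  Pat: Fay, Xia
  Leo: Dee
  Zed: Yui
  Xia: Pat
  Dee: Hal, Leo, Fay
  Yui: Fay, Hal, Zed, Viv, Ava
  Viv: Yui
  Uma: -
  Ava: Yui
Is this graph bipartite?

Yes

Color {Pat, Dee, Yui, Uma} black and {Fay, Hal, Leo, Zed, Xia, Viv, Ava} white. No edge joins two same-colored vertices, so the graph is bipartite.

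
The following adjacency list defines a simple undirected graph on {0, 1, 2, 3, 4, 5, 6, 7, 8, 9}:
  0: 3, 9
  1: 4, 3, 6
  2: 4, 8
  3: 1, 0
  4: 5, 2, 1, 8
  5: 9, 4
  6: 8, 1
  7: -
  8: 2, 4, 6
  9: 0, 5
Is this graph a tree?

The graph has 10 vertices and 11 edges.
It is not connected, so it is not a tree.

No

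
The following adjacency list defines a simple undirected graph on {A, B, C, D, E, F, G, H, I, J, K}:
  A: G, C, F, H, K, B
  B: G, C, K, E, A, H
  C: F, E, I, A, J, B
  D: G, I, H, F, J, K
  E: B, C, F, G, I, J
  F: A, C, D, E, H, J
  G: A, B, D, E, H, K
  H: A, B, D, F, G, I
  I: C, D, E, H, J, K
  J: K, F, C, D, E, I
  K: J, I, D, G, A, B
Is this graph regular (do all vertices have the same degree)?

Degrees: A:6, B:6, C:6, D:6, E:6, F:6, G:6, H:6, I:6, J:6, K:6
Every vertex has degree 6, so the graph is 6-regular.

Yes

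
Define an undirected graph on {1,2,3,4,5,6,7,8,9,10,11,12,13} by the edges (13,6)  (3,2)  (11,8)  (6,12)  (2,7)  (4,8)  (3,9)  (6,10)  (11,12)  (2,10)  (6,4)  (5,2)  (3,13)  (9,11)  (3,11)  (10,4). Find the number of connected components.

2

Component: {1}
Component: {2, 3, 4, 5, 6, 7, 8, 9, 10, 11, 12, 13}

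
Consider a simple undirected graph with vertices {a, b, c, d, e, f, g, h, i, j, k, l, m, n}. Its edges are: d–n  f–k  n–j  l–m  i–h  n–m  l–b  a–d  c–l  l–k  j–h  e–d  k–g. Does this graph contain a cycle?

|V| = 14, |E| = 13, number of components = 1.
A forest on 14 vertices with 1 component has exactly 13 edges, which matches — so no cycle.

No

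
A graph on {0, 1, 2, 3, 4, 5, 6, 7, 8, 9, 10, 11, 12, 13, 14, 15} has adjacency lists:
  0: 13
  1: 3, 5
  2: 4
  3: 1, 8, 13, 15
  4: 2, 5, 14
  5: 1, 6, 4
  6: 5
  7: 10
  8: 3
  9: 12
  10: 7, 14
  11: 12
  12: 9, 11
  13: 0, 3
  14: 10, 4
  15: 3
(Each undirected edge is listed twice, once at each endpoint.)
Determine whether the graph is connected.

No

Component: {9, 11, 12}
Component: {0, 1, 2, 3, 4, 5, 6, 7, 8, 10, 13, 14, 15}
No edge joins these 2 groups, so the graph is disconnected.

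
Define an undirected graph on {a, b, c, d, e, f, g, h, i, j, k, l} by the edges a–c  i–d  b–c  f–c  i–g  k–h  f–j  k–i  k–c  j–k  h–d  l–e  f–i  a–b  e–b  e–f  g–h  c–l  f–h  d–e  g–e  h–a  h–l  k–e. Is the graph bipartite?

No

a-b-c-a is an odd cycle (length 3), and a bipartite graph can contain only even cycles.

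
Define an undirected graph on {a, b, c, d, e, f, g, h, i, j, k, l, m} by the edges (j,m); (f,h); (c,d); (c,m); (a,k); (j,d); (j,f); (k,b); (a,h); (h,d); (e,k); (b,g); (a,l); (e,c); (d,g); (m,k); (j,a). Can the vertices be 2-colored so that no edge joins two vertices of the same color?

Yes

A valid 2-coloring puts {c, g, h, i, j, k, l} on one side and {a, b, d, e, f, m} on the other; every edge crosses between the two sides.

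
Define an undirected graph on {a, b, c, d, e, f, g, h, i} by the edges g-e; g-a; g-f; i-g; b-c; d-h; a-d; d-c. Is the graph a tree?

Yes

The graph has 9 vertices and 8 edges.
Connected and |E| = |V| - 1, which characterizes a tree.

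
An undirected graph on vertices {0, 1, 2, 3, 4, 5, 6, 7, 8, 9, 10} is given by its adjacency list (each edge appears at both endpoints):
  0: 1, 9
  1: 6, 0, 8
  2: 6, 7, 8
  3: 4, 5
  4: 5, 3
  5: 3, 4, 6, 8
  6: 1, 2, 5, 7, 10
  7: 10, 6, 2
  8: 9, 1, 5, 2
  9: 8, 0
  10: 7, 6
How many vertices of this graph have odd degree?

4

Degrees: 0:2, 1:3, 2:3, 3:2, 4:2, 5:4, 6:5, 7:3, 8:4, 9:2, 10:2
Odd-degree vertices: 1, 2, 6, 7.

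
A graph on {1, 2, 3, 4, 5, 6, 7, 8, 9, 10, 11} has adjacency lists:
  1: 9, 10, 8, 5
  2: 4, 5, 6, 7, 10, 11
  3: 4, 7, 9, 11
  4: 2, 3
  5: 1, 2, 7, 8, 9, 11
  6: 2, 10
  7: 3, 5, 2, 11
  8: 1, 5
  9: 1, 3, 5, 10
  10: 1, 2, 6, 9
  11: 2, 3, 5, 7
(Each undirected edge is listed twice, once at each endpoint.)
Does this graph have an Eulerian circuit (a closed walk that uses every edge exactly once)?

Degrees: 1:4, 2:6, 3:4, 4:2, 5:6, 6:2, 7:4, 8:2, 9:4, 10:4, 11:4
Every vertex has even degree and the edges form a single connected piece, so an Eulerian circuit exists.

Yes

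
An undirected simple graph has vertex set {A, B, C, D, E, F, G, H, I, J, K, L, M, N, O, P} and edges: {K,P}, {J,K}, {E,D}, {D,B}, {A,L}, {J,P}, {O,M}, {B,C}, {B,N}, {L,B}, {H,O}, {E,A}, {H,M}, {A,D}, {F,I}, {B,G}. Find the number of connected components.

Component: {F, I}
Component: {H, M, O}
Component: {J, K, P}
Component: {A, B, C, D, E, G, L, N}

4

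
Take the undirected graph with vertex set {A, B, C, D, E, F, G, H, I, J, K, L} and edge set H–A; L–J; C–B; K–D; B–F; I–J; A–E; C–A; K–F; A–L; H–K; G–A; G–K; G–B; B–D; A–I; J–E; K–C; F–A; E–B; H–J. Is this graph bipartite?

Yes

A valid 2-coloring puts {C, D, E, F, G, H, I, L} on one side and {A, B, J, K} on the other; every edge crosses between the two sides.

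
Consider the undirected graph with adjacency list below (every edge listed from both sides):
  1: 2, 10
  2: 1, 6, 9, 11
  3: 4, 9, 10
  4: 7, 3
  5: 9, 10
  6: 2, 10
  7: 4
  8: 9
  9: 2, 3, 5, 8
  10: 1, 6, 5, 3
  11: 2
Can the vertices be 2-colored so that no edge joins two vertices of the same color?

1-10-5-9-2-1 is an odd cycle (length 5), and a bipartite graph can contain only even cycles.

No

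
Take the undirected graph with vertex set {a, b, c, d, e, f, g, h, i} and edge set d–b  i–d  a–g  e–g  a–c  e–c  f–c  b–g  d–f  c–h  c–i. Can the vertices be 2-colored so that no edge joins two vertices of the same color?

A valid 2-coloring puts {c, d, g} on one side and {a, b, e, f, h, i} on the other; every edge crosses between the two sides.

Yes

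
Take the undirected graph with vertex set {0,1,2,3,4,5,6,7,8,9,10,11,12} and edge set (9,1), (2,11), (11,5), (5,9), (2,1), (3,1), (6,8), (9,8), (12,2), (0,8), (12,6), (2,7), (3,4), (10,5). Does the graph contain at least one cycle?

Yes

The graph has 13 vertices, 14 edges, and 1 connected component.
Since 14 > 13 - 1, a cycle must exist; for instance 8-9-1-2-12-6-8.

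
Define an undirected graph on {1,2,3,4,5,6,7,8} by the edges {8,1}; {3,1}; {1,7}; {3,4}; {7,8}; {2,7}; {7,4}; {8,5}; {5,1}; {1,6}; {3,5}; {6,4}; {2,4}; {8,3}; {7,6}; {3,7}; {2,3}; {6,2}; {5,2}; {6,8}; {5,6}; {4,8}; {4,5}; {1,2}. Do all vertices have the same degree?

Yes

Degrees: 1:6, 2:6, 3:6, 4:6, 5:6, 6:6, 7:6, 8:6
All degrees equal 6; the graph is regular.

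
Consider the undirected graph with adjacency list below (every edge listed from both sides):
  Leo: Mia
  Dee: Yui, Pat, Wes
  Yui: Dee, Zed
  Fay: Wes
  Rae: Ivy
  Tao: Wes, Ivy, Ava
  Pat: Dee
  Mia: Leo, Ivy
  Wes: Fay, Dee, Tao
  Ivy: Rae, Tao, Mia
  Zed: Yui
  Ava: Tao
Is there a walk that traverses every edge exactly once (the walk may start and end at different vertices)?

Degrees: Leo:1, Dee:3, Yui:2, Fay:1, Rae:1, Tao:3, Pat:1, Mia:2, Wes:3, Ivy:3, Zed:1, Ava:1
Odd-degree vertices: Leo, Dee, Fay, Rae, Tao, Pat, Wes, Ivy, Zed, Ava (10 total).
With 10 odd-degree vertices (more than two), no single trail can use every edge.

No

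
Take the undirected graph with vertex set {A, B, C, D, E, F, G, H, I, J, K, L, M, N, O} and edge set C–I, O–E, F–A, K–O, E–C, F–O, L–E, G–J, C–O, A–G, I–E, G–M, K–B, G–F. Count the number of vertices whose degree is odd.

6

Degrees: A:2, B:1, C:3, D:0, E:4, F:3, G:4, H:0, I:2, J:1, K:2, L:1, M:1, N:0, O:4
Odd-degree vertices: B, C, F, J, L, M.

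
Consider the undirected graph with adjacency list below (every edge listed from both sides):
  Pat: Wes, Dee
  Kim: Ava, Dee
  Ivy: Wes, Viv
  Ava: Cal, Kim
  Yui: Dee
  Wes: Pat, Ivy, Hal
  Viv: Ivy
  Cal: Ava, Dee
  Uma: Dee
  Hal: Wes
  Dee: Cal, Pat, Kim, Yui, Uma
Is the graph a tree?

No

The graph has 11 vertices and 11 edges.
A tree on 11 vertices has exactly 10 edges; this graph has 11, so it contains a cycle and is not a tree.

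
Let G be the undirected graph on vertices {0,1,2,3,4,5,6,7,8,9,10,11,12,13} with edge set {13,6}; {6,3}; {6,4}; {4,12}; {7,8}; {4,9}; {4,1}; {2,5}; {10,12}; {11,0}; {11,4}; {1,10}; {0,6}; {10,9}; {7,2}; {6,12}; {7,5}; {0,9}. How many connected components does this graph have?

Component: {2, 5, 7, 8}
Component: {0, 1, 3, 4, 6, 9, 10, 11, 12, 13}

2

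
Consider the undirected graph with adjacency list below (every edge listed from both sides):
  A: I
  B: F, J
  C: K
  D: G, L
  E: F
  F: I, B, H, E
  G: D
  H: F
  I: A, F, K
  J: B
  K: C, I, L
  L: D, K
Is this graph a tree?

|V| = 12, |E| = 11.
It is connected with exactly 11 edges, hence acyclic — it is a tree.

Yes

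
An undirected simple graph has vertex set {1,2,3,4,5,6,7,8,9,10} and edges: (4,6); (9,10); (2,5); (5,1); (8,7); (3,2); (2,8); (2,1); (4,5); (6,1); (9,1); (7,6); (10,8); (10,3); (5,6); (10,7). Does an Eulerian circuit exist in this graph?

Degrees: 1:4, 2:4, 3:2, 4:2, 5:4, 6:4, 7:3, 8:3, 9:2, 10:4
7, 8 have odd degree; an Eulerian circuit needs every degree to be even, so none exists.

No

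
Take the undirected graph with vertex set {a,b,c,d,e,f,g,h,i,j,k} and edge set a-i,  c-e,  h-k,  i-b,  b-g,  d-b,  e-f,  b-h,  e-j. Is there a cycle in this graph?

No

The graph has 11 vertices, 9 edges, and 2 connected components.
Since 9 = 11 - 2, the graph is a forest and contains no cycle.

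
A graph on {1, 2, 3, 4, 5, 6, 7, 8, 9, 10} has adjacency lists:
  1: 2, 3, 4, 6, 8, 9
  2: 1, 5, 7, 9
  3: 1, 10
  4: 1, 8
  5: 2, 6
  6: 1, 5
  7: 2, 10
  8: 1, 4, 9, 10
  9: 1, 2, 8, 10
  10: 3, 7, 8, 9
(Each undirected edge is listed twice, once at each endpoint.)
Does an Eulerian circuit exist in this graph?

Yes

Degrees: 1:6, 2:4, 3:2, 4:2, 5:2, 6:2, 7:2, 8:4, 9:4, 10:4
Every vertex has even degree and the edges form a single connected piece, so an Eulerian circuit exists.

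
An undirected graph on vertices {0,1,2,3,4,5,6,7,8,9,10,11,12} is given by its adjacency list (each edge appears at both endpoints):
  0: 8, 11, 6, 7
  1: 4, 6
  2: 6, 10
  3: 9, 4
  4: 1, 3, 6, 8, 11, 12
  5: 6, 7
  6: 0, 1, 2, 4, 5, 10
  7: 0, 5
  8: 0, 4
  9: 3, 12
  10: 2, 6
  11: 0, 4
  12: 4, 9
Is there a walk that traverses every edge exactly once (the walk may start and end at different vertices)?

Degrees: 0:4, 1:2, 2:2, 3:2, 4:6, 5:2, 6:6, 7:2, 8:2, 9:2, 10:2, 11:2, 12:2
Odd-degree vertices: none (0 total).
The non-isolated vertices are connected and exactly 0 have odd degree, so an Eulerian trail exists.

Yes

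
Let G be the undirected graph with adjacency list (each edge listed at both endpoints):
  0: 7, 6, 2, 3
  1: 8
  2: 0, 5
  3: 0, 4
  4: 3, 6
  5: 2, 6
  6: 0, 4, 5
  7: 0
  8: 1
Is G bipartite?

Color {2, 3, 6, 7, 8} black and {0, 1, 4, 5} white. No edge joins two same-colored vertices, so the graph is bipartite.

Yes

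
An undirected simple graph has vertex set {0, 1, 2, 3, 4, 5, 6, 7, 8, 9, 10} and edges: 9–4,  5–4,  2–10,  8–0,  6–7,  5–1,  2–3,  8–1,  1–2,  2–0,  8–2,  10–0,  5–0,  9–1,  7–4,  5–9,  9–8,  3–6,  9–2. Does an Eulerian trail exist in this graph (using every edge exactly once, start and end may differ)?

Degrees: 0:4, 1:4, 2:6, 3:2, 4:3, 5:4, 6:2, 7:2, 8:4, 9:5, 10:2
Odd-degree vertices: 4, 9 (2 total).
The non-isolated vertices are connected and exactly 2 have odd degree, so an Eulerian trail exists (from 4 to 9).

Yes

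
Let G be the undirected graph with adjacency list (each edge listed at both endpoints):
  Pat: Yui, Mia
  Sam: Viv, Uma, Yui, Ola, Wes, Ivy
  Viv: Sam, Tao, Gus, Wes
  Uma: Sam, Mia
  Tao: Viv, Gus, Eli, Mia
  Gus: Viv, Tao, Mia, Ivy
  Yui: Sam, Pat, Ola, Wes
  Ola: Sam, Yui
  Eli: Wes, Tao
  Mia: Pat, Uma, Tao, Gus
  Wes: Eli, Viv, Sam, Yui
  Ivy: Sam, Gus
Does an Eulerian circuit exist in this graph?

Degrees: Pat:2, Sam:6, Viv:4, Uma:2, Tao:4, Gus:4, Yui:4, Ola:2, Eli:2, Mia:4, Wes:4, Ivy:2
All degrees are even and the non-isolated vertices are connected — an Eulerian circuit exists.

Yes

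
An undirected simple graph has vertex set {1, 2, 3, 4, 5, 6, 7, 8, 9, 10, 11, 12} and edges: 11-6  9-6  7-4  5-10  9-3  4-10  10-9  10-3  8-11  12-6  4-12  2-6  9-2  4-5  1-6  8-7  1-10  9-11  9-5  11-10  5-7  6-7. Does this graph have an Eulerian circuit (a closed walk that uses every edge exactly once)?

Yes

Degrees: 1:2, 2:2, 3:2, 4:4, 5:4, 6:6, 7:4, 8:2, 9:6, 10:6, 11:4, 12:2
All degrees are even and the non-isolated vertices are connected — an Eulerian circuit exists.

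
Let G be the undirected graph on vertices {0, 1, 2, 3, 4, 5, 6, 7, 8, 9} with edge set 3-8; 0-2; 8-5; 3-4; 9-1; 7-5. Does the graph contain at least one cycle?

The graph has 10 vertices, 6 edges, and 4 connected components.
A forest on 10 vertices with 4 components has exactly 6 edges, which matches — so no cycle.

No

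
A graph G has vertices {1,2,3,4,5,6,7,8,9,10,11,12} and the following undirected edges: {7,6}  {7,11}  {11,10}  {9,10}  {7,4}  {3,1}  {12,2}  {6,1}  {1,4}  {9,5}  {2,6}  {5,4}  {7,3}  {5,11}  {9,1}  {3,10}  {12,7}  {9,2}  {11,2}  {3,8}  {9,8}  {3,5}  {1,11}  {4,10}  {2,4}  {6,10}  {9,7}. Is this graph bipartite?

Yes

A valid 2-coloring puts {3, 4, 6, 9, 11, 12} on one side and {1, 2, 5, 7, 8, 10} on the other; every edge crosses between the two sides.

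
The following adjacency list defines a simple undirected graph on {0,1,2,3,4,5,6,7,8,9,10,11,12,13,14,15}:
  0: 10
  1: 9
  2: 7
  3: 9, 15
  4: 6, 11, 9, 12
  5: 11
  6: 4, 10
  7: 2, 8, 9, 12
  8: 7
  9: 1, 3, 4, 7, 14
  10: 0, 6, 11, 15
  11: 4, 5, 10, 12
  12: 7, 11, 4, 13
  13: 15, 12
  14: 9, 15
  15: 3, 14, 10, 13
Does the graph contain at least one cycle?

Yes

The graph has 16 vertices, 21 edges, and 1 connected component.
One cycle is 10-15-3-9-7-12-4-11-10.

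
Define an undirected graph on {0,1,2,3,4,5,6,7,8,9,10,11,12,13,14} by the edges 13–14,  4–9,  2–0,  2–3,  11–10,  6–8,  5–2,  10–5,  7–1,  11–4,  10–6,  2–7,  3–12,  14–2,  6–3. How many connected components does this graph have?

Component: {0, 1, 2, 3, 4, 5, 6, 7, 8, 9, 10, 11, 12, 13, 14}

1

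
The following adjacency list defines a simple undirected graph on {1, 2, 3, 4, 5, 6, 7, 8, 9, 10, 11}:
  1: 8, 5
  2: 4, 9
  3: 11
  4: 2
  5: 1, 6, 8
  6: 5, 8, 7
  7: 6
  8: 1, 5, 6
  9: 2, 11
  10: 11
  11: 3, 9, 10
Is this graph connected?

No

Component: {1, 5, 6, 7, 8}
Component: {2, 3, 4, 9, 10, 11}
There are 2 separate components, so the graph is not connected.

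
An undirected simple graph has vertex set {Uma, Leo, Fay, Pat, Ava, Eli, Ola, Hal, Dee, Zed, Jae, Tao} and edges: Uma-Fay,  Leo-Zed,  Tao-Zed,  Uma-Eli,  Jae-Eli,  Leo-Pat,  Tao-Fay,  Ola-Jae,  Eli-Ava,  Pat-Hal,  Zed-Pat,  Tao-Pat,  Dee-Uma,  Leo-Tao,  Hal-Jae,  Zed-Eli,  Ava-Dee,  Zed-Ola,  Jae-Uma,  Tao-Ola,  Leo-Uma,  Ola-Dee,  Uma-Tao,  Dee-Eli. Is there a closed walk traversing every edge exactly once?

No

Degrees: Uma:6, Leo:4, Fay:2, Pat:4, Ava:2, Eli:5, Ola:4, Hal:2, Dee:4, Zed:5, Jae:4, Tao:6
Vertices with odd degree: Eli, Zed. An Eulerian circuit requires all degrees even.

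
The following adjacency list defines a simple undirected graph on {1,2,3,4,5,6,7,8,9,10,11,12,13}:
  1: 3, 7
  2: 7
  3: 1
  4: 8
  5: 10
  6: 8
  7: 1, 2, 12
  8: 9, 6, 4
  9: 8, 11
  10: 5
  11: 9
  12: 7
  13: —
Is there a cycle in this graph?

No

|V| = 13, |E| = 9, number of components = 4.
A forest on 13 vertices with 4 components has exactly 9 edges, which matches — so no cycle.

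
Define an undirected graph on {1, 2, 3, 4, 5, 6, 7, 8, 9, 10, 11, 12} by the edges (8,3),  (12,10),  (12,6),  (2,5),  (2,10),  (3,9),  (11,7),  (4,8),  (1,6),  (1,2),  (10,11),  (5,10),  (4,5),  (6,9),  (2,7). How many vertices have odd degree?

Degrees: 1:2, 2:4, 3:2, 4:2, 5:3, 6:3, 7:2, 8:2, 9:2, 10:4, 11:2, 12:2
Odd-degree vertices: 5, 6.

2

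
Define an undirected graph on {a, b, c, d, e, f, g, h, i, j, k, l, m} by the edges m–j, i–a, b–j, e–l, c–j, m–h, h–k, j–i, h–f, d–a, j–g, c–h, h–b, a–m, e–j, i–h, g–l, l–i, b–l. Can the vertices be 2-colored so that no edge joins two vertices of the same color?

Yes

A valid 2-coloring puts {b, c, d, e, f, g, i, k, m} on one side and {a, h, j, l} on the other; every edge crosses between the two sides.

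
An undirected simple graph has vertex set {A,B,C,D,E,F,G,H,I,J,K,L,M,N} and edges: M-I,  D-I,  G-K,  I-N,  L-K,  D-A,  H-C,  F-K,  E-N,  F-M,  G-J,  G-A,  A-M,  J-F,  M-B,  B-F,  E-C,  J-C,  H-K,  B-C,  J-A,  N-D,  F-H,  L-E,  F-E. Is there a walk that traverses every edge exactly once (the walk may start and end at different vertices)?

No

Degrees: A:4, B:3, C:4, D:3, E:4, F:6, G:3, H:3, I:3, J:4, K:4, L:2, M:4, N:3
Odd-degree vertices: B, D, G, H, I, N (6 total).
With 6 odd-degree vertices (more than two), no single trail can use every edge.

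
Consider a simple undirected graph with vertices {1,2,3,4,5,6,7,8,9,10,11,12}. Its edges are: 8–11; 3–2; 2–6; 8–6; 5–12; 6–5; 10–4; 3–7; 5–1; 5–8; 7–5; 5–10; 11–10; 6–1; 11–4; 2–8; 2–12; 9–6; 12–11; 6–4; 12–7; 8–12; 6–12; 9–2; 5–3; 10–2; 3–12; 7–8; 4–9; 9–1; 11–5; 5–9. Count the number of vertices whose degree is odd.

6

Degrees: 1:3, 2:6, 3:4, 4:4, 5:9, 6:7, 7:4, 8:6, 9:5, 10:4, 11:5, 12:7
Odd-degree vertices: 1, 5, 6, 9, 11, 12.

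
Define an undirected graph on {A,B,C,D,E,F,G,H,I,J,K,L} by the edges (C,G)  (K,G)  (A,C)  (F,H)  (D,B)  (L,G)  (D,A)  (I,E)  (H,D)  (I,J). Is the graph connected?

No

Component: {E, I, J}
Component: {A, B, C, D, F, G, H, K, L}
No edge joins these 2 groups, so the graph is disconnected.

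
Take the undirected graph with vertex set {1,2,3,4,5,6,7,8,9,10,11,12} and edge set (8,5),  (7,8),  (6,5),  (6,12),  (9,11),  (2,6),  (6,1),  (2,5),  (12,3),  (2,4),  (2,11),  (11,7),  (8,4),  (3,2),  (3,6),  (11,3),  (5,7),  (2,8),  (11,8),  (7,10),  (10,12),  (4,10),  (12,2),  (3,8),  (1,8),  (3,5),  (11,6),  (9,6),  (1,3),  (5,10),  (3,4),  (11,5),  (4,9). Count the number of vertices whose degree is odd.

8

Degrees: 1:3, 2:7, 3:8, 4:5, 5:7, 6:7, 7:4, 8:7, 9:3, 10:4, 11:7, 12:4
Odd-degree vertices: 1, 2, 4, 5, 6, 8, 9, 11.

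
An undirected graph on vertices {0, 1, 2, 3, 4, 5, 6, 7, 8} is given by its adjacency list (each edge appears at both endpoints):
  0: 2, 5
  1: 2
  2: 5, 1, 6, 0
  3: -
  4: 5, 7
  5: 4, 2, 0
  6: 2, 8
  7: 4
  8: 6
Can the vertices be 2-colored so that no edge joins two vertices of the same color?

No

The cycle 5-0-2-5 has length 3, which is odd, so the graph is not bipartite.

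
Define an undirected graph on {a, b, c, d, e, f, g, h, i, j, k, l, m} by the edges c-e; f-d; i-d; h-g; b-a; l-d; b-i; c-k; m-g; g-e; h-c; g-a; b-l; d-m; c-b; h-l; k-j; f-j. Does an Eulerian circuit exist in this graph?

No

Degrees: a:2, b:4, c:4, d:4, e:2, f:2, g:4, h:3, i:2, j:2, k:2, l:3, m:2
Vertices with odd degree: h, l. An Eulerian circuit requires all degrees even.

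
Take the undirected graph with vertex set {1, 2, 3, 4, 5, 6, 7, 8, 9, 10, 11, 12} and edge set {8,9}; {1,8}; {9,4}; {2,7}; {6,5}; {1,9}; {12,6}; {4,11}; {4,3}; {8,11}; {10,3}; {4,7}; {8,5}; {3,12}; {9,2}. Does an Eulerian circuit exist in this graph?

No

Degrees: 1:2, 2:2, 3:3, 4:4, 5:2, 6:2, 7:2, 8:4, 9:4, 10:1, 11:2, 12:2
3, 10 have odd degree; an Eulerian circuit needs every degree to be even, so none exists.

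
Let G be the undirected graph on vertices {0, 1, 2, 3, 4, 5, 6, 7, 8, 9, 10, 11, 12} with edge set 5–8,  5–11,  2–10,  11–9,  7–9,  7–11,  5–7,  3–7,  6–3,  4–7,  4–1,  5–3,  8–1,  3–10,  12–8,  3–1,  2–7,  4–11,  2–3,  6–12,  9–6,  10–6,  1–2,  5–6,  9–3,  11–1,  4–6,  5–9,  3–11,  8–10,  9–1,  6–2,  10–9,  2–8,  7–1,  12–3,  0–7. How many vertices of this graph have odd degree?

8

Degrees: 0:1, 1:7, 2:6, 3:9, 4:4, 5:6, 6:7, 7:8, 8:5, 9:7, 10:5, 11:6, 12:3
Odd-degree vertices: 0, 1, 3, 6, 8, 9, 10, 12.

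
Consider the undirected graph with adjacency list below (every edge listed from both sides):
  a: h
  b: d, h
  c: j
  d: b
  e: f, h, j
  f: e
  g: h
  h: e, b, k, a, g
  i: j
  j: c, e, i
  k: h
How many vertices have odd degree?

10

Degrees: a:1, b:2, c:1, d:1, e:3, f:1, g:1, h:5, i:1, j:3, k:1
Odd-degree vertices: a, c, d, e, f, g, h, i, j, k.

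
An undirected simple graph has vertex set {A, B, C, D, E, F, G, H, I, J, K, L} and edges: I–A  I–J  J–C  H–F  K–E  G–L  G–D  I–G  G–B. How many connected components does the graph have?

Component: {E, K}
Component: {F, H}
Component: {A, B, C, D, G, I, J, L}

3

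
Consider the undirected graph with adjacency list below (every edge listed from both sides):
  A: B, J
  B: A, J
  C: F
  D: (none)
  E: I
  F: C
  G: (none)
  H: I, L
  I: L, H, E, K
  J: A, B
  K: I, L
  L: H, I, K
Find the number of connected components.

Component: {D}
Component: {G}
Component: {C, F}
Component: {A, B, J}
Component: {E, H, I, K, L}

5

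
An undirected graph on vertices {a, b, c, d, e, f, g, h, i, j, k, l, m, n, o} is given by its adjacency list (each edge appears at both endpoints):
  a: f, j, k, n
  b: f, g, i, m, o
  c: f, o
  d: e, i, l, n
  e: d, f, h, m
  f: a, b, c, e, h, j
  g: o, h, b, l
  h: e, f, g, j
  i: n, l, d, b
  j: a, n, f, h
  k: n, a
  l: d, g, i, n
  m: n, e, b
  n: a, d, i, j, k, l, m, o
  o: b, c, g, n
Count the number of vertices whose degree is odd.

Degrees: a:4, b:5, c:2, d:4, e:4, f:6, g:4, h:4, i:4, j:4, k:2, l:4, m:3, n:8, o:4
Odd-degree vertices: b, m.

2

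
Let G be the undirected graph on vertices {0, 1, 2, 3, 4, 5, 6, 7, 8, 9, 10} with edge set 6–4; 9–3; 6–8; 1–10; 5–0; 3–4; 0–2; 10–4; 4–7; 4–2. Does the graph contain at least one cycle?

No

|V| = 11, |E| = 10, number of components = 1.
A forest on 11 vertices with 1 component has exactly 10 edges, which matches — so no cycle.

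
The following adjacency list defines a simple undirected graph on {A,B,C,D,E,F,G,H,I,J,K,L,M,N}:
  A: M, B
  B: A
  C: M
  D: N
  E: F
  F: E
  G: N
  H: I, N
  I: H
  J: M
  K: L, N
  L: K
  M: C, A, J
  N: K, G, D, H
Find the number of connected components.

3

Component: {E, F}
Component: {A, B, C, J, M}
Component: {D, G, H, I, K, L, N}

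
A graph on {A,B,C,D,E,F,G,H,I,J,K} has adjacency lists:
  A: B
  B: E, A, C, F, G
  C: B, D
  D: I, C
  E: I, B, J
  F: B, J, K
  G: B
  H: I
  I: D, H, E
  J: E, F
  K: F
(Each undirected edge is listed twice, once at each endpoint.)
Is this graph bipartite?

No

B-C-D-I-E-B is an odd cycle (length 5), and a bipartite graph can contain only even cycles.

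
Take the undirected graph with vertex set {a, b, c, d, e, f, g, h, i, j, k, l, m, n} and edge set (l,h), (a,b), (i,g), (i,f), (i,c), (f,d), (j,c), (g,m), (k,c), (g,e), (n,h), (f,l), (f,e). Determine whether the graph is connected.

No

Component: {a, b}
Component: {c, d, e, f, g, h, i, j, k, l, m, n}
No edge joins these 2 groups, so the graph is disconnected.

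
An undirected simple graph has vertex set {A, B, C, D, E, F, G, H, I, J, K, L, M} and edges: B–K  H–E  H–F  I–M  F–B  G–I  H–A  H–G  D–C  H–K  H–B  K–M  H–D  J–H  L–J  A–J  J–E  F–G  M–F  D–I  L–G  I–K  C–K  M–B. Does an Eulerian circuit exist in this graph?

No

Degrees: A:2, B:4, C:2, D:3, E:2, F:4, G:4, H:8, I:4, J:4, K:5, L:2, M:4
Vertices with odd degree: D, K. An Eulerian circuit requires all degrees even.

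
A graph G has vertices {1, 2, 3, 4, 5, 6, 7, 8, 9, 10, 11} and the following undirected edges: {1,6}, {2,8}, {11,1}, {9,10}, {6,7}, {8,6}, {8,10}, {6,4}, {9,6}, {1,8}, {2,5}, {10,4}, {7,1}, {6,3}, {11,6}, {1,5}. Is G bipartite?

1-6-11-1 is an odd cycle (length 3), and a bipartite graph can contain only even cycles.

No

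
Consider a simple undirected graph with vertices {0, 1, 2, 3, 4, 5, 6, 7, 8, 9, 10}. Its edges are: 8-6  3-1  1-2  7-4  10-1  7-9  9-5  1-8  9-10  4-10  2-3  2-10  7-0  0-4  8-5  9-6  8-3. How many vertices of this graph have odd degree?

Degrees: 0:2, 1:4, 2:3, 3:3, 4:3, 5:2, 6:2, 7:3, 8:4, 9:4, 10:4
Odd-degree vertices: 2, 3, 4, 7.

4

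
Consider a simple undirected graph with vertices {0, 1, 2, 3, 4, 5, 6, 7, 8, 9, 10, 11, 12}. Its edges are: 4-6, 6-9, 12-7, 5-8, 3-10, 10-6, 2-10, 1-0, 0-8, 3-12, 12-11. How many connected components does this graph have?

Component: {0, 1, 5, 8}
Component: {2, 3, 4, 6, 7, 9, 10, 11, 12}

2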